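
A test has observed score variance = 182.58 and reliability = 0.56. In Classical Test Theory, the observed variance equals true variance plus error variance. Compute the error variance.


var_true = rxx * var_obs = 0.56 * 182.58 = 102.2448
var_error = var_obs - var_true
var_error = 182.58 - 102.2448
var_error = 80.3352

80.3352


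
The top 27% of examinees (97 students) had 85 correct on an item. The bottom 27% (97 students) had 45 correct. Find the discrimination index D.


p_upper = 85/97 = 0.8763
p_lower = 45/97 = 0.4639
D = 0.8763 - 0.4639 = 0.4124

0.4124


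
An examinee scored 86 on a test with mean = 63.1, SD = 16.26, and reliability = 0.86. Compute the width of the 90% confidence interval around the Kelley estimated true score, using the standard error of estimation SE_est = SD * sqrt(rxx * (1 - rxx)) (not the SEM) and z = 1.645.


True score estimate = 0.86*86 + 0.14*63.1 = 82.794
SE_est = SD * sqrt(rxx * (1 - rxx)) = 16.26 * sqrt(0.86 * 0.14) = 16.26 * sqrt(0.1204) = 5.642009
CI = T_est +/- z * SE_est, so width = 2 * z * SE_est = 2 * 1.645 * 5.642009
Width = 18.5622

18.5622


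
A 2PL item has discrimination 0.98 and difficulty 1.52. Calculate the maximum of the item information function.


For 2PL, max info at theta = b = 1.52
I_max = a^2 / 4 = 0.98^2 / 4
= 0.9604 / 4
I_max = 0.2401

0.2401


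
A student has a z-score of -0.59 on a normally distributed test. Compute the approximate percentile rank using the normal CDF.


CDF(z) = 0.5 * (1 + erf(z/sqrt(2)))
erf(-0.4172) = -0.4448
CDF = 0.2776
Percentile rank = 0.2776 * 100 = 27.76

27.76


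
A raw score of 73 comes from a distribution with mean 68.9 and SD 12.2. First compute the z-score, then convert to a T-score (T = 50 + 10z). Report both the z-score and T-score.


z = (X - mean) / SD = (73 - 68.9) / 12.2
z = 4.1 / 12.2
z = 0.3361
T-score = T = 50 + 10z
Carry z at full precision (z = 4.1 / 12.2) into the conversion:
T-score = 50 + 10 * (4.1 / 12.2) = 50 + 41 / 12.2
T-score = 50 + 3.3607
T-score = 53.3607

53.3607


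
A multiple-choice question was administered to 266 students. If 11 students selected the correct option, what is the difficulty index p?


Item difficulty p = number correct / total examinees
p = 11 / 266
p = 0.0414

0.0414


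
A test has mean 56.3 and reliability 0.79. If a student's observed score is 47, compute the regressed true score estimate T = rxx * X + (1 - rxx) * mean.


T_est = rxx * X + (1 - rxx) * mean
T_est = 0.79 * 47 + 0.21 * 56.3
T_est = 37.13 + 11.823
T_est = 48.953

48.953


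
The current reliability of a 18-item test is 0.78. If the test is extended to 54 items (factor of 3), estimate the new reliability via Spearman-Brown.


r_new = (n * rxx) / (1 + (n-1) * rxx)
r_new = (3 * 0.78) / (1 + 2 * 0.78)
r_new = 2.34 / 2.56
r_new = 0.9141

0.9141


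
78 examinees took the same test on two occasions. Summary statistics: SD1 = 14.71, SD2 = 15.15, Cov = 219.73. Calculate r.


r = cov(X,Y) / (SD_X * SD_Y)
r = 219.73 / (14.71 * 15.15)
r = 219.73 / 222.8565
r = 0.986

0.986


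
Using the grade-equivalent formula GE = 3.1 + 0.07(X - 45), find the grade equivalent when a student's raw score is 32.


raw - median = 32 - 45 = -13
slope * diff = 0.07 * -13 = -0.91
GE = 3.1 + -0.91
GE = 2.19

2.19


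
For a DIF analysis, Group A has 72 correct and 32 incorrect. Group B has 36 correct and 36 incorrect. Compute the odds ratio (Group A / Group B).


Odds_A = 72/32 = 2.25
Odds_B = 36/36 = 1.0
OR = Odds_A / Odds_B = 2.25 / 1.0
Exactly, OR = (72 * 36) / (32 * 36) = 2592 / 1152
OR = 2.25

2.25


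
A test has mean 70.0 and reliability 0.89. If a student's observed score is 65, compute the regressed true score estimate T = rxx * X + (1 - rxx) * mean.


T_est = rxx * X + (1 - rxx) * mean
T_est = 0.89 * 65 + 0.11 * 70.0
T_est = 57.85 + 7.7
T_est = 65.55

65.55


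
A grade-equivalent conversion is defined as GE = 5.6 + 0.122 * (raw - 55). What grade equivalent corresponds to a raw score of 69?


raw - median = 69 - 55 = 14
slope * diff = 0.122 * 14 = 1.708
GE = 5.6 + 1.708
GE = 7.308

7.308


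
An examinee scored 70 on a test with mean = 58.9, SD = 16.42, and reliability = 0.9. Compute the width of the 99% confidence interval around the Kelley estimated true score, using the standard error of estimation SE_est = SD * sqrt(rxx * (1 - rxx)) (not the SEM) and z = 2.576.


True score estimate = 0.9*70 + 0.1*58.9 = 68.89
SE_est = SD * sqrt(rxx * (1 - rxx)) = 16.42 * sqrt(0.9 * 0.1) = 16.42 * sqrt(0.09) = 4.926
CI = T_est +/- z * SE_est, so width = 2 * z * SE_est = 2 * 2.576 * 4.926
Width = 25.3788

25.3788


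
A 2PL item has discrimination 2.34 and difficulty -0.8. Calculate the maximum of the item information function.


For 2PL, max info at theta = b = -0.8
I_max = a^2 / 4 = 2.34^2 / 4
= 5.4756 / 4
I_max = 1.3689

1.3689


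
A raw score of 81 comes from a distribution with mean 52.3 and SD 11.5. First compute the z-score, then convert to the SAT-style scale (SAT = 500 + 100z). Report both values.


z = (X - mean) / SD = (81 - 52.3) / 11.5
z = 28.7 / 11.5
z = 2.4957
SAT-scale = SAT = 500 + 100z
Carry z at full precision (z = 28.7 / 11.5) into the conversion:
SAT-scale = 500 + 100 * (28.7 / 11.5) = 500 + 2870 / 11.5
SAT-scale = 500 + 249.5652
SAT-scale = 749.5652

749.5652


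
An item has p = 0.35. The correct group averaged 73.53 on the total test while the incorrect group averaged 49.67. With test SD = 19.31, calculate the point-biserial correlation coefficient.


q = 1 - p = 0.65
rpb = ((M1 - M0) / SD) * sqrt(p * q)
rpb = ((73.53 - 49.67) / 19.31) * sqrt(0.35 * 0.65)
rpb = 0.5894

0.5894


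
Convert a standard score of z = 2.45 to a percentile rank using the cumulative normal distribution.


CDF(z) = 0.5 * (1 + erf(z/sqrt(2)))
erf(1.7324) = 0.9857
CDF = 0.9929
Percentile rank = 0.9929 * 100 = 99.29

99.29


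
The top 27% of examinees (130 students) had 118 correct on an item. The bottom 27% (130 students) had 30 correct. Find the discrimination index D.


p_upper = 118/130 = 0.9077
p_lower = 30/130 = 0.2308
D = 0.9077 - 0.2308 = 0.6769

0.6769


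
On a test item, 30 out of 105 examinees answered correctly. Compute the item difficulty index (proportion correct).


Item difficulty p = number correct / total examinees
p = 30 / 105
p = 0.2857

0.2857


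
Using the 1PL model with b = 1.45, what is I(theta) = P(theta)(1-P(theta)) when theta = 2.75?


P = 1/(1+exp(-(2.75-1.45))) = 0.7858
I = P*(1-P) = 0.7858 * 0.2142
I = 0.1683

0.1683


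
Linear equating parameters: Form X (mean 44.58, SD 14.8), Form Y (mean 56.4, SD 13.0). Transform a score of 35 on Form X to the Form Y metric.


slope = SD_Y / SD_X = 13.0 / 14.8 ~ 0.8784
intercept = mean_Y - slope * mean_X = 56.4 - (13.0 / 14.8) * 44.58 ~ 17.2419
Y = slope * X + intercept. To avoid rounding drift from the rounded slope/intercept, evaluate the equivalent form Y = mean_Y + SD_Y * (X - mean_X) / SD_X at full precision:
Y = 56.4 + 13.0 * (35 - 44.58) / 14.8
Y = 56.4 - 13.0 * 9.58 / 14.8
Y = 56.4 - 124.54 / 14.8
Y = 56.4 - 8.4149
Y = 47.9851

47.9851


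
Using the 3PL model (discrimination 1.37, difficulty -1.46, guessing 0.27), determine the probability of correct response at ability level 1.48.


logit = 1.37*(1.48 - -1.46) = 4.0278
P* = 1/(1 + exp(-4.0278)) = 0.9825
P = 0.27 + (1 - 0.27) * 0.9825
P = 0.9872

0.9872


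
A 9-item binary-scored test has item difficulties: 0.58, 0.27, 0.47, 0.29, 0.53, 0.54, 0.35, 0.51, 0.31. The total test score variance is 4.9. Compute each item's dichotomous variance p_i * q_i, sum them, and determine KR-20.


For each item, compute p_i * q_i:
  Item 1: 0.58 * 0.42 = 0.2436
  Item 2: 0.27 * 0.73 = 0.1971
  Item 3: 0.47 * 0.53 = 0.2491
  Item 4: 0.29 * 0.71 = 0.2059
  Item 5: 0.53 * 0.47 = 0.2491
  Item 6: 0.54 * 0.46 = 0.2484
  Item 7: 0.35 * 0.65 = 0.2275
  Item 8: 0.51 * 0.49 = 0.2499
  Item 9: 0.31 * 0.69 = 0.2139
Sum(p_i * q_i) = 0.2436 + 0.1971 + 0.2491 + 0.2059 + 0.2491 + 0.2484 + 0.2275 + 0.2499 + 0.2139 = 2.0845
KR-20 = (k/(k-1)) * (1 - Sum(p_i*q_i) / Var_total)
= (9/8) * (1 - 2.0845/4.9)
= 1.125 * 0.5746
KR-20 = 0.6464

0.6464


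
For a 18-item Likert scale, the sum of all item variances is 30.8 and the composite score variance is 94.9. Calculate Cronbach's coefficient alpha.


alpha = (k/(k-1)) * (1 - sum(si^2)/s_total^2)
= (18/17) * (1 - 30.8/94.9)
alpha = 0.7152

0.7152


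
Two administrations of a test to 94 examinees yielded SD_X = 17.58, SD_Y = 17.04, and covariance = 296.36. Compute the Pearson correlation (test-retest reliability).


r = cov(X,Y) / (SD_X * SD_Y)
r = 296.36 / (17.58 * 17.04)
r = 296.36 / 299.5632
r = 0.9893

0.9893


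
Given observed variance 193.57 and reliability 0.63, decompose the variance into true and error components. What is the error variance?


var_true = rxx * var_obs = 0.63 * 193.57 = 121.9491
var_error = var_obs - var_true
var_error = 193.57 - 121.9491
var_error = 71.6209

71.6209


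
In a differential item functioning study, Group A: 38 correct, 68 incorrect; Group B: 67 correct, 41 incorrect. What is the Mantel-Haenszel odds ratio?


Odds_A = 38/68 = 0.5588
Odds_B = 67/41 = 1.6341
OR = Odds_A / Odds_B = 0.5588 / 1.6341
Exactly, OR = (38 * 41) / (68 * 67) = 1558 / 4556
OR = 0.342

0.342


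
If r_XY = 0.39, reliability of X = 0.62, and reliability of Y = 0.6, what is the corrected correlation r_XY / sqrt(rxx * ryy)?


r_corrected = rxy / sqrt(rxx * ryy)
= 0.39 / sqrt(0.62 * 0.6)
= 0.39 / sqrt(0.372)
= 0.39 / 0.609918
r_corrected = 0.6394

0.6394


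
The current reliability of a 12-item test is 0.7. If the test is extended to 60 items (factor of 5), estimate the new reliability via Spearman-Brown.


r_new = (n * rxx) / (1 + (n-1) * rxx)
r_new = (5 * 0.7) / (1 + 4 * 0.7)
r_new = 3.5 / 3.8
r_new = 0.9211

0.9211


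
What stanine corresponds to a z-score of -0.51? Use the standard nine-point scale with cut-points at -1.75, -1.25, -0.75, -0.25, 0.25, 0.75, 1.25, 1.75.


Stanine boundaries: [-1.75, -1.25, -0.75, -0.25, 0.25, 0.75, 1.25, 1.75]
z = -0.51
Check each boundary:
  z >= -1.75 -> could be stanine 2
  z >= -1.25 -> could be stanine 3
  z >= -0.75 -> could be stanine 4
  z < -0.25
  z < 0.25
  z < 0.75
  z < 1.25
  z < 1.75
Highest qualifying boundary gives stanine = 4

4


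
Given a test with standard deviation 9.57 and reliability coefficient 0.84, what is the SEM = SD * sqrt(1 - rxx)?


SEM = SD * sqrt(1 - rxx)
SEM = 9.57 * sqrt(1 - 0.84)
SEM = 9.57 * sqrt(0.16) = 9.57 * 0.4
SEM = 3.828

3.828


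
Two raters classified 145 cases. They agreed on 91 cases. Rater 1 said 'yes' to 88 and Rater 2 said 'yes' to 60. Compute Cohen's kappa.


P_o = 91/145 = 0.627586
P_e = (88*60 + 57*85) / 21025 = 0.48157
kappa = (P_o - P_e) / (1 - P_e)
kappa = (0.627586 - 0.48157) / (1 - 0.48157)
kappa = 0.2817

0.2817


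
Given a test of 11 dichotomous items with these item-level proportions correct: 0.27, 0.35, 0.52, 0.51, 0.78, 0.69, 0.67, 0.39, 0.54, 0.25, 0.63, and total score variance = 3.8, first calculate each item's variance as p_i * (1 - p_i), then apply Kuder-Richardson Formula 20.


For each item, compute p_i * q_i:
  Item 1: 0.27 * 0.73 = 0.1971
  Item 2: 0.35 * 0.65 = 0.2275
  Item 3: 0.52 * 0.48 = 0.2496
  Item 4: 0.51 * 0.49 = 0.2499
  Item 5: 0.78 * 0.22 = 0.1716
  Item 6: 0.69 * 0.31 = 0.2139
  Item 7: 0.67 * 0.33 = 0.2211
  Item 8: 0.39 * 0.61 = 0.2379
  Item 9: 0.54 * 0.46 = 0.2484
  Item 10: 0.25 * 0.75 = 0.1875
  Item 11: 0.63 * 0.37 = 0.2331
Sum(p_i * q_i) = 0.1971 + 0.2275 + 0.2496 + 0.2499 + 0.1716 + 0.2139 + 0.2211 + 0.2379 + 0.2484 + 0.1875 + 0.2331 = 2.4376
KR-20 = (k/(k-1)) * (1 - Sum(p_i*q_i) / Var_total)
= (11/10) * (1 - 2.4376/3.8)
= 1.1 * 0.3585
KR-20 = 0.3944

0.3944


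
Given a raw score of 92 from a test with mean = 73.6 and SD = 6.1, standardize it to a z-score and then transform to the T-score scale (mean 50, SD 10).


z = (X - mean) / SD = (92 - 73.6) / 6.1
z = 18.4 / 6.1
z = 3.0164
T-score = T = 50 + 10z
Carry z at full precision (z = 18.4 / 6.1) into the conversion:
T-score = 50 + 10 * (18.4 / 6.1) = 50 + 184 / 6.1
T-score = 50 + 30.1639
T-score = 80.1639

80.1639


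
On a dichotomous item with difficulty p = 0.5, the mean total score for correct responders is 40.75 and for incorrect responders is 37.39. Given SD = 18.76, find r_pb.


q = 1 - p = 0.5
rpb = ((M1 - M0) / SD) * sqrt(p * q)
rpb = ((40.75 - 37.39) / 18.76) * sqrt(0.5 * 0.5)
rpb = 0.0896

0.0896


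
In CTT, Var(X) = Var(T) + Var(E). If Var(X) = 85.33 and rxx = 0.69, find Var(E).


var_true = rxx * var_obs = 0.69 * 85.33 = 58.8777
var_error = var_obs - var_true
var_error = 85.33 - 58.8777
var_error = 26.4523

26.4523


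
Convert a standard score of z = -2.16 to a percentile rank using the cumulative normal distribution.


CDF(z) = 0.5 * (1 + erf(z/sqrt(2)))
erf(-1.5274) = -0.9692
CDF = 0.0154
Percentile rank = 0.0154 * 100 = 1.54

1.54


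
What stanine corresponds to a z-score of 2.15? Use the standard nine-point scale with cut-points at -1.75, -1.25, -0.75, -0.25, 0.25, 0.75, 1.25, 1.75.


Stanine boundaries: [-1.75, -1.25, -0.75, -0.25, 0.25, 0.75, 1.25, 1.75]
z = 2.15
Check each boundary:
  z >= -1.75 -> could be stanine 2
  z >= -1.25 -> could be stanine 3
  z >= -0.75 -> could be stanine 4
  z >= -0.25 -> could be stanine 5
  z >= 0.25 -> could be stanine 6
  z >= 0.75 -> could be stanine 7
  z >= 1.25 -> could be stanine 8
  z >= 1.75 -> could be stanine 9
Highest qualifying boundary gives stanine = 9

9


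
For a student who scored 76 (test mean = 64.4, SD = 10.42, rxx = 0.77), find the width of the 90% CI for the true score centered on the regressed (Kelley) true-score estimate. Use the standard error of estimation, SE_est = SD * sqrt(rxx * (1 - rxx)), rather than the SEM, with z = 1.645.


True score estimate = 0.77*76 + 0.23*64.4 = 73.332
SE_est = SD * sqrt(rxx * (1 - rxx)) = 10.42 * sqrt(0.77 * 0.23) = 10.42 * sqrt(0.1771) = 4.385075
CI = T_est +/- z * SE_est, so width = 2 * z * SE_est = 2 * 1.645 * 4.385075
Width = 14.4269

14.4269


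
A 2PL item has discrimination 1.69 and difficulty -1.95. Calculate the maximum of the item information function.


For 2PL, max info at theta = b = -1.95
I_max = a^2 / 4 = 1.69^2 / 4
= 2.8561 / 4
I_max = 0.714

0.714


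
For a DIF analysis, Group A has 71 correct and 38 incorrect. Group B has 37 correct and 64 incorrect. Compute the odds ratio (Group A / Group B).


Odds_A = 71/38 = 1.8684
Odds_B = 37/64 = 0.5781
OR = Odds_A / Odds_B = 1.8684 / 0.5781
Exactly, OR = (71 * 64) / (38 * 37) = 4544 / 1406
OR = 3.2319

3.2319


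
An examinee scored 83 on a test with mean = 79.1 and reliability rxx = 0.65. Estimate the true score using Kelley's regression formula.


T_est = rxx * X + (1 - rxx) * mean
T_est = 0.65 * 83 + 0.35 * 79.1
T_est = 53.95 + 27.685
T_est = 81.635

81.635


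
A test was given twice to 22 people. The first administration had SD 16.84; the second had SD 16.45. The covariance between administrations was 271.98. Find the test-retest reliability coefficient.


r = cov(X,Y) / (SD_X * SD_Y)
r = 271.98 / (16.84 * 16.45)
r = 271.98 / 277.018
r = 0.9818

0.9818


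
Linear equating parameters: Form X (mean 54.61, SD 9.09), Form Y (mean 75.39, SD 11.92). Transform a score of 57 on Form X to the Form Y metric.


slope = SD_Y / SD_X = 11.92 / 9.09 ~ 1.3113
intercept = mean_Y - slope * mean_X = 75.39 - (11.92 / 9.09) * 54.61 ~ 3.7782
Y = slope * X + intercept. To avoid rounding drift from the rounded slope/intercept, evaluate the equivalent form Y = mean_Y + SD_Y * (X - mean_X) / SD_X at full precision:
Y = 75.39 + 11.92 * (57 - 54.61) / 9.09
Y = 75.39 + 11.92 * 2.39 / 9.09
Y = 75.39 + 28.4888 / 9.09
Y = 75.39 + 3.1341
Y = 78.5241

78.5241


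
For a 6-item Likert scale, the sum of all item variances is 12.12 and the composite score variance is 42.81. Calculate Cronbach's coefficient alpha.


alpha = (k/(k-1)) * (1 - sum(si^2)/s_total^2)
= (6/5) * (1 - 12.12/42.81)
alpha = 0.8603

0.8603


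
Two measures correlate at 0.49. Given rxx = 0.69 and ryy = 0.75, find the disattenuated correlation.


r_corrected = rxy / sqrt(rxx * ryy)
= 0.49 / sqrt(0.69 * 0.75)
= 0.49 / sqrt(0.5175)
= 0.49 / 0.719375
r_corrected = 0.6811

0.6811


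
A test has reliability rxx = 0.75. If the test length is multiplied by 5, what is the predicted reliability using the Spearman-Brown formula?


r_new = (n * rxx) / (1 + (n-1) * rxx)
r_new = (5 * 0.75) / (1 + 4 * 0.75)
r_new = 3.75 / 4.0
r_new = 0.9375

0.9375


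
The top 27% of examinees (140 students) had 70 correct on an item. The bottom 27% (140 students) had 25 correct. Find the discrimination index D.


p_upper = 70/140 = 0.5
p_lower = 25/140 = 0.1786
D = 0.5 - 0.1786 = 0.3214

0.3214


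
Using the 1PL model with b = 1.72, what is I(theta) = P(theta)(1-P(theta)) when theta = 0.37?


P = 1/(1+exp(-(0.37-1.72))) = 0.2059
I = P*(1-P) = 0.2059 * 0.7941
I = 0.1635

0.1635


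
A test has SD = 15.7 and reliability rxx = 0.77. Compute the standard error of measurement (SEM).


SEM = SD * sqrt(1 - rxx)
SEM = 15.7 * sqrt(1 - 0.77)
SEM = 15.7 * sqrt(0.23) = 15.7 * 0.479583
SEM = 7.5295

7.5295


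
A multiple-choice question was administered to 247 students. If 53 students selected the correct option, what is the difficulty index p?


Item difficulty p = number correct / total examinees
p = 53 / 247
p = 0.2146

0.2146


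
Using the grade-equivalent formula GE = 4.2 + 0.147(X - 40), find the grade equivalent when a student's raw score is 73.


raw - median = 73 - 40 = 33
slope * diff = 0.147 * 33 = 4.851
GE = 4.2 + 4.851
GE = 9.051

9.051


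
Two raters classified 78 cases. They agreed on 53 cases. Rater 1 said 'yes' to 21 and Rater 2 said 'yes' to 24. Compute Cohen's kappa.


P_o = 53/78 = 0.679487
P_e = (21*24 + 57*54) / 6084 = 0.588757
kappa = (P_o - P_e) / (1 - P_e)
kappa = (0.679487 - 0.588757) / (1 - 0.588757)
kappa = 0.2206

0.2206


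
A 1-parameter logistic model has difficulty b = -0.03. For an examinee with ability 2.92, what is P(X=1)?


theta - b = 2.92 - -0.03 = 2.95
exp(-(theta - b)) = exp(-2.95) = 0.0523
P = 1 / (1 + 0.0523)
P = 0.9503

0.9503


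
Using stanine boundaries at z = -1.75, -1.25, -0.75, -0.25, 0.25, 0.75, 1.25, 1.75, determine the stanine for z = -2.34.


Stanine boundaries: [-1.75, -1.25, -0.75, -0.25, 0.25, 0.75, 1.25, 1.75]
z = -2.34
Check each boundary:
  z < -1.75
  z < -1.25
  z < -0.75
  z < -0.25
  z < 0.25
  z < 0.75
  z < 1.25
  z < 1.75
Highest qualifying boundary gives stanine = 1

1


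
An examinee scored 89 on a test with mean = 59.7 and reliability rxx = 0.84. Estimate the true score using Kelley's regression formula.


T_est = rxx * X + (1 - rxx) * mean
T_est = 0.84 * 89 + 0.16 * 59.7
T_est = 74.76 + 9.552
T_est = 84.312

84.312


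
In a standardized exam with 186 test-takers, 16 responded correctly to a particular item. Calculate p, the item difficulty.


Item difficulty p = number correct / total examinees
p = 16 / 186
p = 0.086

0.086


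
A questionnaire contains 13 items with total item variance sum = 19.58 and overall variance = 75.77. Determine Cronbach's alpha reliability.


alpha = (k/(k-1)) * (1 - sum(si^2)/s_total^2)
= (13/12) * (1 - 19.58/75.77)
alpha = 0.8034

0.8034


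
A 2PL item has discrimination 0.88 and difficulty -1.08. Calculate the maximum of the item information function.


For 2PL, max info at theta = b = -1.08
I_max = a^2 / 4 = 0.88^2 / 4
= 0.7744 / 4
I_max = 0.1936

0.1936


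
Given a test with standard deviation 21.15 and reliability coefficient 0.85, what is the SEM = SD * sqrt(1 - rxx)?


SEM = SD * sqrt(1 - rxx)
SEM = 21.15 * sqrt(1 - 0.85)
SEM = 21.15 * sqrt(0.15) = 21.15 * 0.387298
SEM = 8.1914

8.1914


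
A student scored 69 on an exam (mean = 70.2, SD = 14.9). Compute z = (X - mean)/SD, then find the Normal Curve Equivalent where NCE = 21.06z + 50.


z = (X - mean) / SD = (69 - 70.2) / 14.9
z = -1.2 / 14.9
z = -0.0805
NCE = NCE = 21.06z + 50
Carry z at full precision (z = -1.2 / 14.9) into the conversion:
NCE = 21.06 * (-1.2 / 14.9) + 50 = -25.272 / 14.9 + 50
NCE = -1.6961 + 50
NCE = 48.3039

48.3039


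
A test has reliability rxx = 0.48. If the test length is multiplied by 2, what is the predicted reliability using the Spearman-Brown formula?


r_new = (n * rxx) / (1 + (n-1) * rxx)
r_new = (2 * 0.48) / (1 + 1 * 0.48)
r_new = 0.96 / 1.48
r_new = 0.6486

0.6486


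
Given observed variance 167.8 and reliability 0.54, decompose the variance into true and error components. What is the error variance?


var_true = rxx * var_obs = 0.54 * 167.8 = 90.612
var_error = var_obs - var_true
var_error = 167.8 - 90.612
var_error = 77.188

77.188


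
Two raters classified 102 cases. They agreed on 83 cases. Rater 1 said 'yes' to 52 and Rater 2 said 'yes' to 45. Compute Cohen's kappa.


P_o = 83/102 = 0.813725
P_e = (52*45 + 50*57) / 10404 = 0.498847
kappa = (P_o - P_e) / (1 - P_e)
kappa = (0.813725 - 0.498847) / (1 - 0.498847)
kappa = 0.6283

0.6283


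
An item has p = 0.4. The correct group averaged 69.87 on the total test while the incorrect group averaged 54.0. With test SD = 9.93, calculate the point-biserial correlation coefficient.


q = 1 - p = 0.6
rpb = ((M1 - M0) / SD) * sqrt(p * q)
rpb = ((69.87 - 54.0) / 9.93) * sqrt(0.4 * 0.6)
rpb = 0.7829

0.7829


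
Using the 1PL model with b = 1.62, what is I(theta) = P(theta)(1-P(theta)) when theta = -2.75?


P = 1/(1+exp(-(-2.75-1.62))) = 0.0125
I = P*(1-P) = 0.0125 * 0.9875
I = 0.0123

0.0123


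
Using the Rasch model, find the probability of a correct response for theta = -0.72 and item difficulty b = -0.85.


theta - b = -0.72 - -0.85 = 0.13
exp(-(theta - b)) = exp(-0.13) = 0.8781
P = 1 / (1 + 0.8781)
P = 0.5325

0.5325


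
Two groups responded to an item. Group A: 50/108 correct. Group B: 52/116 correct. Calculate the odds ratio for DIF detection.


Odds_A = 50/58 = 0.8621
Odds_B = 52/64 = 0.8125
OR = Odds_A / Odds_B = 0.8621 / 0.8125
Exactly, OR = (50 * 64) / (58 * 52) = 3200 / 3016
OR = 1.061

1.061


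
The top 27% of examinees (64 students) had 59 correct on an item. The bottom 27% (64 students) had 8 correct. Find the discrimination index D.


p_upper = 59/64 = 0.9219
p_lower = 8/64 = 0.125
D = 0.9219 - 0.125 = 0.7969

0.7969


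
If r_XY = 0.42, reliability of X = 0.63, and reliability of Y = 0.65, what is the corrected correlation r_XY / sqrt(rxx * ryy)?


r_corrected = rxy / sqrt(rxx * ryy)
= 0.42 / sqrt(0.63 * 0.65)
= 0.42 / sqrt(0.4095)
= 0.42 / 0.639922
r_corrected = 0.6563

0.6563


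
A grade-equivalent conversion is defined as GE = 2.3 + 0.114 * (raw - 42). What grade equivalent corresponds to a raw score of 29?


raw - median = 29 - 42 = -13
slope * diff = 0.114 * -13 = -1.482
GE = 2.3 + -1.482
GE = 0.818

0.818


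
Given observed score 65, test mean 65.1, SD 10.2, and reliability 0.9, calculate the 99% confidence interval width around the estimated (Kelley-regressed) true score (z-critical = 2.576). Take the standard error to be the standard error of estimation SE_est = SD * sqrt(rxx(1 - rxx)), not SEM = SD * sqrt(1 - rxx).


True score estimate = 0.9*65 + 0.1*65.1 = 65.01
SE_est = SD * sqrt(rxx * (1 - rxx)) = 10.2 * sqrt(0.9 * 0.1) = 10.2 * sqrt(0.09) = 3.06
CI = T_est +/- z * SE_est, so width = 2 * z * SE_est = 2 * 2.576 * 3.06
Width = 15.7651

15.7651


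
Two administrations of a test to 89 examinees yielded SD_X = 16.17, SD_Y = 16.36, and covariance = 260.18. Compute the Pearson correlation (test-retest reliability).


r = cov(X,Y) / (SD_X * SD_Y)
r = 260.18 / (16.17 * 16.36)
r = 260.18 / 264.5412
r = 0.9835

0.9835


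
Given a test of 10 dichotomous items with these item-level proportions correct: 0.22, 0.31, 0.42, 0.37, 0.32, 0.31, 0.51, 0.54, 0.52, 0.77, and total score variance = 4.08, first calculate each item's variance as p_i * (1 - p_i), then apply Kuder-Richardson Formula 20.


For each item, compute p_i * q_i:
  Item 1: 0.22 * 0.78 = 0.1716
  Item 2: 0.31 * 0.69 = 0.2139
  Item 3: 0.42 * 0.58 = 0.2436
  Item 4: 0.37 * 0.63 = 0.2331
  Item 5: 0.32 * 0.68 = 0.2176
  Item 6: 0.31 * 0.69 = 0.2139
  Item 7: 0.51 * 0.49 = 0.2499
  Item 8: 0.54 * 0.46 = 0.2484
  Item 9: 0.52 * 0.48 = 0.2496
  Item 10: 0.77 * 0.23 = 0.1771
Sum(p_i * q_i) = 0.1716 + 0.2139 + 0.2436 + 0.2331 + 0.2176 + 0.2139 + 0.2499 + 0.2484 + 0.2496 + 0.1771 = 2.2187
KR-20 = (k/(k-1)) * (1 - Sum(p_i*q_i) / Var_total)
= (10/9) * (1 - 2.2187/4.08)
= 1.1111 * 0.4562
KR-20 = 0.5069

0.5069


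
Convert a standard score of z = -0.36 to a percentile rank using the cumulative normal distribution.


CDF(z) = 0.5 * (1 + erf(z/sqrt(2)))
erf(-0.2546) = -0.2812
CDF = 0.3594
Percentile rank = 0.3594 * 100 = 35.94

35.94


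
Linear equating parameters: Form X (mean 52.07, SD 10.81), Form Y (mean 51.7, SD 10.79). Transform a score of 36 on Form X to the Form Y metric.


slope = SD_Y / SD_X = 10.79 / 10.81 ~ 0.9981
intercept = mean_Y - slope * mean_X = 51.7 - (10.79 / 10.81) * 52.07 ~ -0.2737
Y = slope * X + intercept. To avoid rounding drift from the rounded slope/intercept, evaluate the equivalent form Y = mean_Y + SD_Y * (X - mean_X) / SD_X at full precision:
Y = 51.7 + 10.79 * (36 - 52.07) / 10.81
Y = 51.7 - 10.79 * 16.07 / 10.81
Y = 51.7 - 173.3953 / 10.81
Y = 51.7 - 16.0403
Y = 35.6597

35.6597


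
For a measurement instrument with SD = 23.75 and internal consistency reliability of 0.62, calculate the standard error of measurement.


SEM = SD * sqrt(1 - rxx)
SEM = 23.75 * sqrt(1 - 0.62)
SEM = 23.75 * sqrt(0.38) = 23.75 * 0.616441
SEM = 14.6405

14.6405


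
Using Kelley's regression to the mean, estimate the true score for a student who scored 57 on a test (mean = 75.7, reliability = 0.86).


T_est = rxx * X + (1 - rxx) * mean
T_est = 0.86 * 57 + 0.14 * 75.7
T_est = 49.02 + 10.598
T_est = 59.618

59.618


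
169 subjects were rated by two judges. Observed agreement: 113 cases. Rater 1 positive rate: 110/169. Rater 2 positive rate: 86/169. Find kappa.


P_o = 113/169 = 0.668639
P_e = (110*86 + 59*83) / 28561 = 0.502678
kappa = (P_o - P_e) / (1 - P_e)
kappa = (0.668639 - 0.502678) / (1 - 0.502678)
kappa = 0.3337

0.3337


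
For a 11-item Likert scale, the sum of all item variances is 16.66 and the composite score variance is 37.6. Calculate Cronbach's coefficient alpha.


alpha = (k/(k-1)) * (1 - sum(si^2)/s_total^2)
= (11/10) * (1 - 16.66/37.6)
alpha = 0.6126

0.6126


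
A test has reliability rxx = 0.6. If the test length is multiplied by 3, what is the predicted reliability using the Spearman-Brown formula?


r_new = (n * rxx) / (1 + (n-1) * rxx)
r_new = (3 * 0.6) / (1 + 2 * 0.6)
r_new = 1.8 / 2.2
r_new = 0.8182

0.8182


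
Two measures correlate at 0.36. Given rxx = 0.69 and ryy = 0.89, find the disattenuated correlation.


r_corrected = rxy / sqrt(rxx * ryy)
= 0.36 / sqrt(0.69 * 0.89)
= 0.36 / sqrt(0.6141)
= 0.36 / 0.783645
r_corrected = 0.4594

0.4594


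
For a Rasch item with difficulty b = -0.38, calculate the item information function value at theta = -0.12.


P = 1/(1+exp(-(-0.12--0.38))) = 0.5646
I = P*(1-P) = 0.5646 * 0.4354
I = 0.2458

0.2458


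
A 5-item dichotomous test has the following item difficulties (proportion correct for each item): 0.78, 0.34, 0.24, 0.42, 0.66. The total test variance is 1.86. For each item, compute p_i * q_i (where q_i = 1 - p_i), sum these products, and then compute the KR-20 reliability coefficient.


For each item, compute p_i * q_i:
  Item 1: 0.78 * 0.22 = 0.1716
  Item 2: 0.34 * 0.66 = 0.2244
  Item 3: 0.24 * 0.76 = 0.1824
  Item 4: 0.42 * 0.58 = 0.2436
  Item 5: 0.66 * 0.34 = 0.2244
Sum(p_i * q_i) = 0.1716 + 0.2244 + 0.1824 + 0.2436 + 0.2244 = 1.0464
KR-20 = (k/(k-1)) * (1 - Sum(p_i*q_i) / Var_total)
= (5/4) * (1 - 1.0464/1.86)
= 1.25 * 0.4374
KR-20 = 0.5468

0.5468


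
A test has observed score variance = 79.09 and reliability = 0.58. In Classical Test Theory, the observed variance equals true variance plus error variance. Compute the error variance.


var_true = rxx * var_obs = 0.58 * 79.09 = 45.8722
var_error = var_obs - var_true
var_error = 79.09 - 45.8722
var_error = 33.2178

33.2178


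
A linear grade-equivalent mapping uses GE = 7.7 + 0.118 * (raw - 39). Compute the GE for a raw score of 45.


raw - median = 45 - 39 = 6
slope * diff = 0.118 * 6 = 0.708
GE = 7.7 + 0.708
GE = 8.408

8.408


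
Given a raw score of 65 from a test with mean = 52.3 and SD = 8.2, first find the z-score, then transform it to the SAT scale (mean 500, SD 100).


z = (X - mean) / SD = (65 - 52.3) / 8.2
z = 12.7 / 8.2
z = 1.5488
SAT-scale = SAT = 500 + 100z
Carry z at full precision (z = 12.7 / 8.2) into the conversion:
SAT-scale = 500 + 100 * (12.7 / 8.2) = 500 + 1270 / 8.2
SAT-scale = 500 + 154.878
SAT-scale = 654.878

654.878


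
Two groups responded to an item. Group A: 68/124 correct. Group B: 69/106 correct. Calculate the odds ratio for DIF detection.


Odds_A = 68/56 = 1.2143
Odds_B = 69/37 = 1.8649
OR = Odds_A / Odds_B = 1.2143 / 1.8649
Exactly, OR = (68 * 37) / (56 * 69) = 2516 / 3864
OR = 0.6511

0.6511


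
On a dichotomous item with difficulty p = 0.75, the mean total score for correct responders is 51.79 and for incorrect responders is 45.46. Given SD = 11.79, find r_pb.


q = 1 - p = 0.25
rpb = ((M1 - M0) / SD) * sqrt(p * q)
rpb = ((51.79 - 45.46) / 11.79) * sqrt(0.75 * 0.25)
rpb = 0.2325

0.2325


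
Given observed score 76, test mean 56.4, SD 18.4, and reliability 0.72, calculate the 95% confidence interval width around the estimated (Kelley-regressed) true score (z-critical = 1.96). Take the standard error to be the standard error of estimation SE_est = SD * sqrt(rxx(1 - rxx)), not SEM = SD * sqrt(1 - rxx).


True score estimate = 0.72*76 + 0.28*56.4 = 70.512
SE_est = SD * sqrt(rxx * (1 - rxx)) = 18.4 * sqrt(0.72 * 0.28) = 18.4 * sqrt(0.2016) = 8.26158
CI = T_est +/- z * SE_est, so width = 2 * z * SE_est = 2 * 1.96 * 8.26158
Width = 32.3854

32.3854


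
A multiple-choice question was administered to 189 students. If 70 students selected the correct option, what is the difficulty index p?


Item difficulty p = number correct / total examinees
p = 70 / 189
p = 0.3704

0.3704


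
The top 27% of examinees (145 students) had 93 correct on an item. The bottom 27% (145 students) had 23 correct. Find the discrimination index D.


p_upper = 93/145 = 0.6414
p_lower = 23/145 = 0.1586
D = 0.6414 - 0.1586 = 0.4828

0.4828


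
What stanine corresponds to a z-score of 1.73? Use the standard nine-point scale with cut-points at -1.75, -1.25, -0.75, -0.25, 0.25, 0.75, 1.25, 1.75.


Stanine boundaries: [-1.75, -1.25, -0.75, -0.25, 0.25, 0.75, 1.25, 1.75]
z = 1.73
Check each boundary:
  z >= -1.75 -> could be stanine 2
  z >= -1.25 -> could be stanine 3
  z >= -0.75 -> could be stanine 4
  z >= -0.25 -> could be stanine 5
  z >= 0.25 -> could be stanine 6
  z >= 0.75 -> could be stanine 7
  z >= 1.25 -> could be stanine 8
  z < 1.75
Highest qualifying boundary gives stanine = 8

8


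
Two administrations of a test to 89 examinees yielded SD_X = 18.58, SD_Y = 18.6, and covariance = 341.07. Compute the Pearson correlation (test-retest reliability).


r = cov(X,Y) / (SD_X * SD_Y)
r = 341.07 / (18.58 * 18.6)
r = 341.07 / 345.588
r = 0.9869

0.9869


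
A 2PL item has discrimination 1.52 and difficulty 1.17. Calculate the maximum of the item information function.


For 2PL, max info at theta = b = 1.17
I_max = a^2 / 4 = 1.52^2 / 4
= 2.3104 / 4
I_max = 0.5776

0.5776


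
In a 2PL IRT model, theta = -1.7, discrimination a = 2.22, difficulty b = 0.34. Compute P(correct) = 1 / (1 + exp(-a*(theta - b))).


a*(theta - b) = 2.22 * (-1.7 - 0.34) = -4.5288
exp(--4.5288) = 92.6473
P = 1 / (1 + 92.6473)
P = 0.0107

0.0107


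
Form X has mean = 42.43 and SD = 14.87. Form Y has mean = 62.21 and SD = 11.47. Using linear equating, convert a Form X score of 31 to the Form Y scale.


slope = SD_Y / SD_X = 11.47 / 14.87 ~ 0.7714
intercept = mean_Y - slope * mean_X = 62.21 - (11.47 / 14.87) * 42.43 ~ 29.4815
Y = slope * X + intercept. To avoid rounding drift from the rounded slope/intercept, evaluate the equivalent form Y = mean_Y + SD_Y * (X - mean_X) / SD_X at full precision:
Y = 62.21 + 11.47 * (31 - 42.43) / 14.87
Y = 62.21 - 11.47 * 11.43 / 14.87
Y = 62.21 - 131.1021 / 14.87
Y = 62.21 - 8.8166
Y = 53.3934

53.3934


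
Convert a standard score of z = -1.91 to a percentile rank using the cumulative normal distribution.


CDF(z) = 0.5 * (1 + erf(z/sqrt(2)))
erf(-1.3506) = -0.9439
CDF = 0.0281
Percentile rank = 0.0281 * 100 = 2.81

2.81


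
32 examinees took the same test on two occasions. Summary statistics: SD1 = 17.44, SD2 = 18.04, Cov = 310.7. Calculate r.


r = cov(X,Y) / (SD_X * SD_Y)
r = 310.7 / (17.44 * 18.04)
r = 310.7 / 314.6176
r = 0.9875

0.9875


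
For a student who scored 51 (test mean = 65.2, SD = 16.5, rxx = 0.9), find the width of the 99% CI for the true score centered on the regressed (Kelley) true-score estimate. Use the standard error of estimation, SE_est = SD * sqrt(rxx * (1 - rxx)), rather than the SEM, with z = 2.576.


True score estimate = 0.9*51 + 0.1*65.2 = 52.42
SE_est = SD * sqrt(rxx * (1 - rxx)) = 16.5 * sqrt(0.9 * 0.1) = 16.5 * sqrt(0.09) = 4.95
CI = T_est +/- z * SE_est, so width = 2 * z * SE_est = 2 * 2.576 * 4.95
Width = 25.5024

25.5024


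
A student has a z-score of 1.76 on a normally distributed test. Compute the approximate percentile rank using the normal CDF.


CDF(z) = 0.5 * (1 + erf(z/sqrt(2)))
erf(1.2445) = 0.9216
CDF = 0.9608
Percentile rank = 0.9608 * 100 = 96.08

96.08


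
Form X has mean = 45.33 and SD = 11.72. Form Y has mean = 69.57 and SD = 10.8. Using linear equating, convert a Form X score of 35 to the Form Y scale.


slope = SD_Y / SD_X = 10.8 / 11.72 ~ 0.9215
intercept = mean_Y - slope * mean_X = 69.57 - (10.8 / 11.72) * 45.33 ~ 27.7983
Y = slope * X + intercept. To avoid rounding drift from the rounded slope/intercept, evaluate the equivalent form Y = mean_Y + SD_Y * (X - mean_X) / SD_X at full precision:
Y = 69.57 + 10.8 * (35 - 45.33) / 11.72
Y = 69.57 - 10.8 * 10.33 / 11.72
Y = 69.57 - 111.564 / 11.72
Y = 69.57 - 9.5191
Y = 60.0509

60.0509


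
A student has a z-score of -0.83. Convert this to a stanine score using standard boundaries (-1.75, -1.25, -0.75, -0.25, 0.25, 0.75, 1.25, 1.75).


Stanine boundaries: [-1.75, -1.25, -0.75, -0.25, 0.25, 0.75, 1.25, 1.75]
z = -0.83
Check each boundary:
  z >= -1.75 -> could be stanine 2
  z >= -1.25 -> could be stanine 3
  z < -0.75
  z < -0.25
  z < 0.25
  z < 0.75
  z < 1.25
  z < 1.75
Highest qualifying boundary gives stanine = 3

3


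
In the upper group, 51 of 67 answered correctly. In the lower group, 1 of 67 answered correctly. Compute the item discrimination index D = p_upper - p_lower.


p_upper = 51/67 = 0.7612
p_lower = 1/67 = 0.0149
D = 0.7612 - 0.0149 = 0.7463

0.7463


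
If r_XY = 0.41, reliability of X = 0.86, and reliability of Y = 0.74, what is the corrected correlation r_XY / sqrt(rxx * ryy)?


r_corrected = rxy / sqrt(rxx * ryy)
= 0.41 / sqrt(0.86 * 0.74)
= 0.41 / sqrt(0.6364)
= 0.41 / 0.797747
r_corrected = 0.5139

0.5139


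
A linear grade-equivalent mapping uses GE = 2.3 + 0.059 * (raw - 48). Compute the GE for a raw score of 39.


raw - median = 39 - 48 = -9
slope * diff = 0.059 * -9 = -0.531
GE = 2.3 + -0.531
GE = 1.769

1.769


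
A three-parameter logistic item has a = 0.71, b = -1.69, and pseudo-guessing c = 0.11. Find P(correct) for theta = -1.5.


logit = 0.71*(-1.5 - -1.69) = 0.1349
P* = 1/(1 + exp(-0.1349)) = 0.5337
P = 0.11 + (1 - 0.11) * 0.5337
P = 0.585

0.585


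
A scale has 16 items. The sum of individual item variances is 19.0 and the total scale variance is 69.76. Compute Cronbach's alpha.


alpha = (k/(k-1)) * (1 - sum(si^2)/s_total^2)
= (16/15) * (1 - 19.0/69.76)
alpha = 0.7761

0.7761


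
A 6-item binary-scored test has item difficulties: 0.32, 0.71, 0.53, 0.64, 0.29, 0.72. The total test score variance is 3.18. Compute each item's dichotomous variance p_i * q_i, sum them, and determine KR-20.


For each item, compute p_i * q_i:
  Item 1: 0.32 * 0.68 = 0.2176
  Item 2: 0.71 * 0.29 = 0.2059
  Item 3: 0.53 * 0.47 = 0.2491
  Item 4: 0.64 * 0.36 = 0.2304
  Item 5: 0.29 * 0.71 = 0.2059
  Item 6: 0.72 * 0.28 = 0.2016
Sum(p_i * q_i) = 0.2176 + 0.2059 + 0.2491 + 0.2304 + 0.2059 + 0.2016 = 1.3105
KR-20 = (k/(k-1)) * (1 - Sum(p_i*q_i) / Var_total)
= (6/5) * (1 - 1.3105/3.18)
= 1.2 * 0.5879
KR-20 = 0.7055

0.7055


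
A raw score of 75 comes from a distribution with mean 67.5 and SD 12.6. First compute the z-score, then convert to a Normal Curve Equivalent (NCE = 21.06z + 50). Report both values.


z = (X - mean) / SD = (75 - 67.5) / 12.6
z = 7.5 / 12.6
z = 0.5952
NCE = NCE = 21.06z + 50
Carry z at full precision (z = 7.5 / 12.6) into the conversion:
NCE = 21.06 * (7.5 / 12.6) + 50 = 157.95 / 12.6 + 50
NCE = 12.5357 + 50
NCE = 62.5357

62.5357


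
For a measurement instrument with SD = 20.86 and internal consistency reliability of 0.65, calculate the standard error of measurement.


SEM = SD * sqrt(1 - rxx)
SEM = 20.86 * sqrt(1 - 0.65)
SEM = 20.86 * sqrt(0.35) = 20.86 * 0.591608
SEM = 12.3409

12.3409


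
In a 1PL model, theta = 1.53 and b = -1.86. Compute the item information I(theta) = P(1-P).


P = 1/(1+exp(-(1.53--1.86))) = 0.9674
I = P*(1-P) = 0.9674 * 0.0326
I = 0.0315

0.0315


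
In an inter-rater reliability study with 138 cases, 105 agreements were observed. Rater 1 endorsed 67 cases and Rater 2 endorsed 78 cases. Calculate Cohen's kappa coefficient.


P_o = 105/138 = 0.76087
P_e = (67*78 + 71*60) / 19044 = 0.49811
kappa = (P_o - P_e) / (1 - P_e)
kappa = (0.76087 - 0.49811) / (1 - 0.49811)
kappa = 0.5235

0.5235


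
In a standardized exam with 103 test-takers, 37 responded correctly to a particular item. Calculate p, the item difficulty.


Item difficulty p = number correct / total examinees
p = 37 / 103
p = 0.3592

0.3592


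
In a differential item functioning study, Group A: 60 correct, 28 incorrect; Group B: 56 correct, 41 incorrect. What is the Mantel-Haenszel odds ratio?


Odds_A = 60/28 = 2.1429
Odds_B = 56/41 = 1.3659
OR = Odds_A / Odds_B = 2.1429 / 1.3659
Exactly, OR = (60 * 41) / (28 * 56) = 2460 / 1568
OR = 1.5689

1.5689


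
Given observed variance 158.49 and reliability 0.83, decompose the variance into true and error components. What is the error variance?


var_true = rxx * var_obs = 0.83 * 158.49 = 131.5467
var_error = var_obs - var_true
var_error = 158.49 - 131.5467
var_error = 26.9433

26.9433


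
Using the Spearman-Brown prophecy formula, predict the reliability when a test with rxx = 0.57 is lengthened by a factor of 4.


r_new = (n * rxx) / (1 + (n-1) * rxx)
r_new = (4 * 0.57) / (1 + 3 * 0.57)
r_new = 2.28 / 2.71
r_new = 0.8413

0.8413


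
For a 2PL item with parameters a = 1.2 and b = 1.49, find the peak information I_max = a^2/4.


For 2PL, max info at theta = b = 1.49
I_max = a^2 / 4 = 1.2^2 / 4
= 1.44 / 4
I_max = 0.36

0.36


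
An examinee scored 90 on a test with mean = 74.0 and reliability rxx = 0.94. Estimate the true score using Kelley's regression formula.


T_est = rxx * X + (1 - rxx) * mean
T_est = 0.94 * 90 + 0.06 * 74.0
T_est = 84.6 + 4.44
T_est = 89.04

89.04


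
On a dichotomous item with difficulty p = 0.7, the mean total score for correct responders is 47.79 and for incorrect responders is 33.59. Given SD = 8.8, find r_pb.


q = 1 - p = 0.3
rpb = ((M1 - M0) / SD) * sqrt(p * q)
rpb = ((47.79 - 33.59) / 8.8) * sqrt(0.7 * 0.3)
rpb = 0.7395

0.7395


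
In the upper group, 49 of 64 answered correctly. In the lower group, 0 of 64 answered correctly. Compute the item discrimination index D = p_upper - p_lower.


p_upper = 49/64 = 0.7656
p_lower = 0/64 = 0.0
D = 0.7656 - 0.0 = 0.7656

0.7656
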